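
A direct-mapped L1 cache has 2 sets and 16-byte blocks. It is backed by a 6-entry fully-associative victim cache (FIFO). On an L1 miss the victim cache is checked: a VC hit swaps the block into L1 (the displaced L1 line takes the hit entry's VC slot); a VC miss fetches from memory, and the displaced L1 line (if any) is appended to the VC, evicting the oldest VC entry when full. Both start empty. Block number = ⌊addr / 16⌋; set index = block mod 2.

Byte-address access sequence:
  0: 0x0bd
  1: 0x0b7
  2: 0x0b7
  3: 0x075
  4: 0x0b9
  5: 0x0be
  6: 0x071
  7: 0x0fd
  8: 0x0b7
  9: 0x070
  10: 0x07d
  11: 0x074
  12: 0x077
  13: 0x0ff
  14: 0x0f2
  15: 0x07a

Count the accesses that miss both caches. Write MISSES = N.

MISSES = 3

  [0] addr=0xbd blk=11 s=1: MISS | VC []
  [1] addr=0xb7 blk=11 s=1: L1-HIT | VC []
  [2] addr=0xb7 blk=11 s=1: L1-HIT | VC []
  [3] addr=0x75 blk=7 s=1: MISS | VC [11]
  [4] addr=0xb9 blk=11 s=1: VC-HIT | VC [7]
  [5] addr=0xbe blk=11 s=1: L1-HIT | VC [7]
  [6] addr=0x71 blk=7 s=1: VC-HIT | VC [11]
  [7] addr=0xfd blk=15 s=1: MISS | VC [11, 7]
  [8] addr=0xb7 blk=11 s=1: VC-HIT | VC [15, 7]
  [9] addr=0x70 blk=7 s=1: VC-HIT | VC [15, 11]
  [10] addr=0x7d blk=7 s=1: L1-HIT | VC [15, 11]
  [11] addr=0x74 blk=7 s=1: L1-HIT | VC [15, 11]
  [12] addr=0x77 blk=7 s=1: L1-HIT | VC [15, 11]
  [13] addr=0xff blk=15 s=1: VC-HIT | VC [7, 11]
  [14] addr=0xf2 blk=15 s=1: L1-HIT | VC [7, 11]
  [15] addr=0x7a blk=7 s=1: VC-HIT | VC [15, 11]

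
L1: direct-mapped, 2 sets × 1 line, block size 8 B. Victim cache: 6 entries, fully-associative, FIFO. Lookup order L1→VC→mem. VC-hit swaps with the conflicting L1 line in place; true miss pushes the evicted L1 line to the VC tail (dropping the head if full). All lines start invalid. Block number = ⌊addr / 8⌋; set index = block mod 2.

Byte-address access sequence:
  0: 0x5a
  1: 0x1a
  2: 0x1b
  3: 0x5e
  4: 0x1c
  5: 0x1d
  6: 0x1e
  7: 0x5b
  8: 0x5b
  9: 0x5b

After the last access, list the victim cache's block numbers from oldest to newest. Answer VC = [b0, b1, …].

#0 0x5a→b11/s1 MISS; vc=[]
#1 0x1a→b3/s1 MISS; vc=[11]
#2 0x1b→b3/s1 L1-HIT; vc=[11]
#3 0x5e→b11/s1 VC-HIT; vc=[3]
#4 0x1c→b3/s1 VC-HIT; vc=[11]
#5 0x1d→b3/s1 L1-HIT; vc=[11]
#6 0x1e→b3/s1 L1-HIT; vc=[11]
#7 0x5b→b11/s1 VC-HIT; vc=[3]
#8 0x5b→b11/s1 L1-HIT; vc=[3]
#9 0x5b→b11/s1 L1-HIT; vc=[3]

VC = [3]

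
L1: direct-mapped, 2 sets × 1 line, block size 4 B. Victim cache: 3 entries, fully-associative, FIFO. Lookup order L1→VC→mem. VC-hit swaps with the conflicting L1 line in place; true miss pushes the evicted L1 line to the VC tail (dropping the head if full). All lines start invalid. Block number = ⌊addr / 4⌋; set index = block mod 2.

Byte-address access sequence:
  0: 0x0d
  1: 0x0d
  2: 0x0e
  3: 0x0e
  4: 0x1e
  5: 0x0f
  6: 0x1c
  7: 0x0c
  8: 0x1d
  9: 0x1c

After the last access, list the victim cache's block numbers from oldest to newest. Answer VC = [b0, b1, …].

  [0] addr=0xd blk=3 s=1: MISS | VC []
  [1] addr=0xd blk=3 s=1: L1-HIT | VC []
  [2] addr=0xe blk=3 s=1: L1-HIT | VC []
  [3] addr=0xe blk=3 s=1: L1-HIT | VC []
  [4] addr=0x1e blk=7 s=1: MISS | VC [3]
  [5] addr=0xf blk=3 s=1: VC-HIT | VC [7]
  [6] addr=0x1c blk=7 s=1: VC-HIT | VC [3]
  [7] addr=0xc blk=3 s=1: VC-HIT | VC [7]
  [8] addr=0x1d blk=7 s=1: VC-HIT | VC [3]
  [9] addr=0x1c blk=7 s=1: L1-HIT | VC [3]

VC = [3]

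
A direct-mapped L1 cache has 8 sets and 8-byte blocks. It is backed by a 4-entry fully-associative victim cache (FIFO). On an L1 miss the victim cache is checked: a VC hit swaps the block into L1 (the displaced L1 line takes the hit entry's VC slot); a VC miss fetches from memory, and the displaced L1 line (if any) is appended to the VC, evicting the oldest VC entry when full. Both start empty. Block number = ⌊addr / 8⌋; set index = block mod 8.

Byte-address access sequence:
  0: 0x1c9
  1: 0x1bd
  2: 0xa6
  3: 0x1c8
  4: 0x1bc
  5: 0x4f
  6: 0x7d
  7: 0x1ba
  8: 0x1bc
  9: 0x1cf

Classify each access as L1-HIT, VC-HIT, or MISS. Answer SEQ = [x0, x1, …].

0: 0x1c9 (blk 57, set 1) → MISS  vc=[]
1: 0x1bd (blk 55, set 7) → MISS  vc=[]
2: 0xa6 (blk 20, set 4) → MISS  vc=[]
3: 0x1c8 (blk 57, set 1) → L1-HIT  vc=[]
4: 0x1bc (blk 55, set 7) → L1-HIT  vc=[]
5: 0x4f (blk 9, set 1) → MISS  vc=[57]
6: 0x7d (blk 15, set 7) → MISS  vc=[57, 55]
7: 0x1ba (blk 55, set 7) → VC-HIT  vc=[57, 15]
8: 0x1bc (blk 55, set 7) → L1-HIT  vc=[57, 15]
9: 0x1cf (blk 57, set 1) → VC-HIT  vc=[9, 15]

SEQ = [MISS, MISS, MISS, L1-HIT, L1-HIT, MISS, MISS, VC-HIT, L1-HIT, VC-HIT]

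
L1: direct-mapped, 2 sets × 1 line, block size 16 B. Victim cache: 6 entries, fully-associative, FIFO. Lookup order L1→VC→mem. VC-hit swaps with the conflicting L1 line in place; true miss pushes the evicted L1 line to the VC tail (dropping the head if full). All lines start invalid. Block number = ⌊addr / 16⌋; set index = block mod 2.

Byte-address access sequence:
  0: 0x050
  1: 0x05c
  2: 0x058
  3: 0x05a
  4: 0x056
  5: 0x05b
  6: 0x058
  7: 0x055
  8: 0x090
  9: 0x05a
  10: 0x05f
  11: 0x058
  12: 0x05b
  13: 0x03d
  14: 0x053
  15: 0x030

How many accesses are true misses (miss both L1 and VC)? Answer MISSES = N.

MISSES = 3

#0 0x50→b5/s1 MISS; vc=[]
#1 0x5c→b5/s1 L1-HIT; vc=[]
#2 0x58→b5/s1 L1-HIT; vc=[]
#3 0x5a→b5/s1 L1-HIT; vc=[]
#4 0x56→b5/s1 L1-HIT; vc=[]
#5 0x5b→b5/s1 L1-HIT; vc=[]
#6 0x58→b5/s1 L1-HIT; vc=[]
#7 0x55→b5/s1 L1-HIT; vc=[]
#8 0x90→b9/s1 MISS; vc=[5]
#9 0x5a→b5/s1 VC-HIT; vc=[9]
#10 0x5f→b5/s1 L1-HIT; vc=[9]
#11 0x58→b5/s1 L1-HIT; vc=[9]
#12 0x5b→b5/s1 L1-HIT; vc=[9]
#13 0x3d→b3/s1 MISS; vc=[9,5]
#14 0x53→b5/s1 VC-HIT; vc=[9,3]
#15 0x30→b3/s1 VC-HIT; vc=[9,5]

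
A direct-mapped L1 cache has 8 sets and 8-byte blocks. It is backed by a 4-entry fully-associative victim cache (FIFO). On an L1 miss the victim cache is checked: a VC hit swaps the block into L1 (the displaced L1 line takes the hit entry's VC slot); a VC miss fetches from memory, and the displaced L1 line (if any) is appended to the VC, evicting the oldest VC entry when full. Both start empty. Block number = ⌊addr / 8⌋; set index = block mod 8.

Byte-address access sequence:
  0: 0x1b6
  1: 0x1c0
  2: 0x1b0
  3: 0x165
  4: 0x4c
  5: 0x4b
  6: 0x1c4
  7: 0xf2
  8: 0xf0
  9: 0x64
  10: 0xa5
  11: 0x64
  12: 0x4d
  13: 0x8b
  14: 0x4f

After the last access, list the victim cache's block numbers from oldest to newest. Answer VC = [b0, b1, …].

VC = [54, 44, 20, 17]

  [0] addr=0x1b6 blk=54 s=6: MISS | VC []
  [1] addr=0x1c0 blk=56 s=0: MISS | VC []
  [2] addr=0x1b0 blk=54 s=6: L1-HIT | VC []
  [3] addr=0x165 blk=44 s=4: MISS | VC []
  [4] addr=0x4c blk=9 s=1: MISS | VC []
  [5] addr=0x4b blk=9 s=1: L1-HIT | VC []
  [6] addr=0x1c4 blk=56 s=0: L1-HIT | VC []
  [7] addr=0xf2 blk=30 s=6: MISS | VC [54]
  [8] addr=0xf0 blk=30 s=6: L1-HIT | VC [54]
  [9] addr=0x64 blk=12 s=4: MISS | VC [54, 44]
  [10] addr=0xa5 blk=20 s=4: MISS | VC [54, 44, 12]
  [11] addr=0x64 blk=12 s=4: VC-HIT | VC [54, 44, 20]
  [12] addr=0x4d blk=9 s=1: L1-HIT | VC [54, 44, 20]
  [13] addr=0x8b blk=17 s=1: MISS | VC [54, 44, 20, 9]
  [14] addr=0x4f blk=9 s=1: VC-HIT | VC [54, 44, 20, 17]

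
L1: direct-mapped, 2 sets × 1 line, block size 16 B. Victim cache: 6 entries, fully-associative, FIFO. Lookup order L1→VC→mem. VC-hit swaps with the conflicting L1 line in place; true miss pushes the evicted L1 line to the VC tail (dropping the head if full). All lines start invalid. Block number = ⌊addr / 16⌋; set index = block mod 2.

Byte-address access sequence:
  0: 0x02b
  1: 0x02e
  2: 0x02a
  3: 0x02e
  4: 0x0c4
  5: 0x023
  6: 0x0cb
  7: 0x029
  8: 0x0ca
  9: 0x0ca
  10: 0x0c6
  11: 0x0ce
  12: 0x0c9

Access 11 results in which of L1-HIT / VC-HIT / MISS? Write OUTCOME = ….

OUTCOME = L1-HIT

#0 0x2b→b2/s0 MISS; vc=[]
#1 0x2e→b2/s0 L1-HIT; vc=[]
#2 0x2a→b2/s0 L1-HIT; vc=[]
#3 0x2e→b2/s0 L1-HIT; vc=[]
#4 0xc4→b12/s0 MISS; vc=[2]
#5 0x23→b2/s0 VC-HIT; vc=[12]
#6 0xcb→b12/s0 VC-HIT; vc=[2]
#7 0x29→b2/s0 VC-HIT; vc=[12]
#8 0xca→b12/s0 VC-HIT; vc=[2]
#9 0xca→b12/s0 L1-HIT; vc=[2]
#10 0xc6→b12/s0 L1-HIT; vc=[2]
#11 0xce→b12/s0 L1-HIT; vc=[2]
#12 0xc9→b12/s0 L1-HIT; vc=[2]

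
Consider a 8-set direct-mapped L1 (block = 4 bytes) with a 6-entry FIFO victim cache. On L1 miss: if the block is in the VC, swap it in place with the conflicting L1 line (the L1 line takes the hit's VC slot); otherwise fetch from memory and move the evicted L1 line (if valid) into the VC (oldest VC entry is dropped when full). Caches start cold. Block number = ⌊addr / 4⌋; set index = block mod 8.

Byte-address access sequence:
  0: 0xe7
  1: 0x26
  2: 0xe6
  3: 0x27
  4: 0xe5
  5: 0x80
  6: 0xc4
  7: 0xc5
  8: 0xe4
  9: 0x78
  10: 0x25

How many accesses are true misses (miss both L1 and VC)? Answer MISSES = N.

0: 0xe7 (blk 57, set 1) → MISS  vc=[]
1: 0x26 (blk 9, set 1) → MISS  vc=[57]
2: 0xe6 (blk 57, set 1) → VC-HIT  vc=[9]
3: 0x27 (blk 9, set 1) → VC-HIT  vc=[57]
4: 0xe5 (blk 57, set 1) → VC-HIT  vc=[9]
5: 0x80 (blk 32, set 0) → MISS  vc=[9]
6: 0xc4 (blk 49, set 1) → MISS  vc=[9, 57]
7: 0xc5 (blk 49, set 1) → L1-HIT  vc=[9, 57]
8: 0xe4 (blk 57, set 1) → VC-HIT  vc=[9, 49]
9: 0x78 (blk 30, set 6) → MISS  vc=[9, 49]
10: 0x25 (blk 9, set 1) → VC-HIT  vc=[57, 49]

MISSES = 5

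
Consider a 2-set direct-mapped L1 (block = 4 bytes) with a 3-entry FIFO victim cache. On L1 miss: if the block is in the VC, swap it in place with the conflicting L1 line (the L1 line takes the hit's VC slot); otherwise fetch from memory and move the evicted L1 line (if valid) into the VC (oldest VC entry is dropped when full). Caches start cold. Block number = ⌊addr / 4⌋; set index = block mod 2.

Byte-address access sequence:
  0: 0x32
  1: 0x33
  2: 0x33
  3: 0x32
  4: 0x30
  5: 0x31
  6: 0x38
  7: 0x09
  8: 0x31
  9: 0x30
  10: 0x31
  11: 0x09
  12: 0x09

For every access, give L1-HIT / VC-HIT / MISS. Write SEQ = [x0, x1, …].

  [0] addr=0x32 blk=12 s=0: MISS | VC []
  [1] addr=0x33 blk=12 s=0: L1-HIT | VC []
  [2] addr=0x33 blk=12 s=0: L1-HIT | VC []
  [3] addr=0x32 blk=12 s=0: L1-HIT | VC []
  [4] addr=0x30 blk=12 s=0: L1-HIT | VC []
  [5] addr=0x31 blk=12 s=0: L1-HIT | VC []
  [6] addr=0x38 blk=14 s=0: MISS | VC [12]
  [7] addr=0x9 blk=2 s=0: MISS | VC [12, 14]
  [8] addr=0x31 blk=12 s=0: VC-HIT | VC [2, 14]
  [9] addr=0x30 blk=12 s=0: L1-HIT | VC [2, 14]
  [10] addr=0x31 blk=12 s=0: L1-HIT | VC [2, 14]
  [11] addr=0x9 blk=2 s=0: VC-HIT | VC [12, 14]
  [12] addr=0x9 blk=2 s=0: L1-HIT | VC [12, 14]

SEQ = [MISS, L1-HIT, L1-HIT, L1-HIT, L1-HIT, L1-HIT, MISS, MISS, VC-HIT, L1-HIT, L1-HIT, VC-HIT, L1-HIT]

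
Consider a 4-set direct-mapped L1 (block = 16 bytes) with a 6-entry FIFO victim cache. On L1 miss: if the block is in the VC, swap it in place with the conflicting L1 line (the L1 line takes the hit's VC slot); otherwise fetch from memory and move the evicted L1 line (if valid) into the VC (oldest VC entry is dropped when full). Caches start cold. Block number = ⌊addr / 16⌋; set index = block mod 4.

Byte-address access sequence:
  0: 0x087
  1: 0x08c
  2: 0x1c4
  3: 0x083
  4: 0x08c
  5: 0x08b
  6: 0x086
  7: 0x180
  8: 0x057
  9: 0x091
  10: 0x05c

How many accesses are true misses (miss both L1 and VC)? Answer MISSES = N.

MISSES = 5

#0 0x87→b8/s0 MISS; vc=[]
#1 0x8c→b8/s0 L1-HIT; vc=[]
#2 0x1c4→b28/s0 MISS; vc=[8]
#3 0x83→b8/s0 VC-HIT; vc=[28]
#4 0x8c→b8/s0 L1-HIT; vc=[28]
#5 0x8b→b8/s0 L1-HIT; vc=[28]
#6 0x86→b8/s0 L1-HIT; vc=[28]
#7 0x180→b24/s0 MISS; vc=[28,8]
#8 0x57→b5/s1 MISS; vc=[28,8]
#9 0x91→b9/s1 MISS; vc=[28,8,5]
#10 0x5c→b5/s1 VC-HIT; vc=[28,8,9]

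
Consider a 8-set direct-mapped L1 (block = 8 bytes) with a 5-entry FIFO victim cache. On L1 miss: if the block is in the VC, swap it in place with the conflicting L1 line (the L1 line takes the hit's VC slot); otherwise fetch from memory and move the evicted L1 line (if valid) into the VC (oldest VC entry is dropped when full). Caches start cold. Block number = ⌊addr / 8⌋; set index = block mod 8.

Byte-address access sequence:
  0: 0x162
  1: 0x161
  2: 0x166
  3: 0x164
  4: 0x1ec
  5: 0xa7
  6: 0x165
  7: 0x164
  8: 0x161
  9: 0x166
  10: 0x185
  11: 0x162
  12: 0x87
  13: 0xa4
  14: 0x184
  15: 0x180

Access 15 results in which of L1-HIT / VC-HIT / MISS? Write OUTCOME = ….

OUTCOME = L1-HIT

0: 0x162 (blk 44, set 4) → MISS  vc=[]
1: 0x161 (blk 44, set 4) → L1-HIT  vc=[]
2: 0x166 (blk 44, set 4) → L1-HIT  vc=[]
3: 0x164 (blk 44, set 4) → L1-HIT  vc=[]
4: 0x1ec (blk 61, set 5) → MISS  vc=[]
5: 0xa7 (blk 20, set 4) → MISS  vc=[44]
6: 0x165 (blk 44, set 4) → VC-HIT  vc=[20]
7: 0x164 (blk 44, set 4) → L1-HIT  vc=[20]
8: 0x161 (blk 44, set 4) → L1-HIT  vc=[20]
9: 0x166 (blk 44, set 4) → L1-HIT  vc=[20]
10: 0x185 (blk 48, set 0) → MISS  vc=[20]
11: 0x162 (blk 44, set 4) → L1-HIT  vc=[20]
12: 0x87 (blk 16, set 0) → MISS  vc=[20, 48]
13: 0xa4 (blk 20, set 4) → VC-HIT  vc=[44, 48]
14: 0x184 (blk 48, set 0) → VC-HIT  vc=[44, 16]
15: 0x180 (blk 48, set 0) → L1-HIT  vc=[44, 16]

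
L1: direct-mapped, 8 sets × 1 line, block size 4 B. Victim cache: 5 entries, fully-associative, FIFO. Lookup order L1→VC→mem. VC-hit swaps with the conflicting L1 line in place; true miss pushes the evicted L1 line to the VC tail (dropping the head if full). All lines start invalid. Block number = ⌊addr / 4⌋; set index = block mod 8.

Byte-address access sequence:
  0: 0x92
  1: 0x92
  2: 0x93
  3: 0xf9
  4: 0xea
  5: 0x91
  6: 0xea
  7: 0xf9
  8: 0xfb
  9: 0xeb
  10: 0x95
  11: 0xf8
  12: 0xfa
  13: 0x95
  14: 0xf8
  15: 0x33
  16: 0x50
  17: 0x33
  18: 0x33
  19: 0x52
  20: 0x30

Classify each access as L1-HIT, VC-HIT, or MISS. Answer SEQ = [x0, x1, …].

SEQ = [MISS, L1-HIT, L1-HIT, MISS, MISS, L1-HIT, L1-HIT, L1-HIT, L1-HIT, L1-HIT, MISS, L1-HIT, L1-HIT, L1-HIT, L1-HIT, MISS, MISS, VC-HIT, L1-HIT, VC-HIT, VC-HIT]

#0 0x92→b36/s4 MISS; vc=[]
#1 0x92→b36/s4 L1-HIT; vc=[]
#2 0x93→b36/s4 L1-HIT; vc=[]
#3 0xf9→b62/s6 MISS; vc=[]
#4 0xea→b58/s2 MISS; vc=[]
#5 0x91→b36/s4 L1-HIT; vc=[]
#6 0xea→b58/s2 L1-HIT; vc=[]
#7 0xf9→b62/s6 L1-HIT; vc=[]
#8 0xfb→b62/s6 L1-HIT; vc=[]
#9 0xeb→b58/s2 L1-HIT; vc=[]
#10 0x95→b37/s5 MISS; vc=[]
#11 0xf8→b62/s6 L1-HIT; vc=[]
#12 0xfa→b62/s6 L1-HIT; vc=[]
#13 0x95→b37/s5 L1-HIT; vc=[]
#14 0xf8→b62/s6 L1-HIT; vc=[]
#15 0x33→b12/s4 MISS; vc=[36]
#16 0x50→b20/s4 MISS; vc=[36,12]
#17 0x33→b12/s4 VC-HIT; vc=[36,20]
#18 0x33→b12/s4 L1-HIT; vc=[36,20]
#19 0x52→b20/s4 VC-HIT; vc=[36,12]
#20 0x30→b12/s4 VC-HIT; vc=[36,20]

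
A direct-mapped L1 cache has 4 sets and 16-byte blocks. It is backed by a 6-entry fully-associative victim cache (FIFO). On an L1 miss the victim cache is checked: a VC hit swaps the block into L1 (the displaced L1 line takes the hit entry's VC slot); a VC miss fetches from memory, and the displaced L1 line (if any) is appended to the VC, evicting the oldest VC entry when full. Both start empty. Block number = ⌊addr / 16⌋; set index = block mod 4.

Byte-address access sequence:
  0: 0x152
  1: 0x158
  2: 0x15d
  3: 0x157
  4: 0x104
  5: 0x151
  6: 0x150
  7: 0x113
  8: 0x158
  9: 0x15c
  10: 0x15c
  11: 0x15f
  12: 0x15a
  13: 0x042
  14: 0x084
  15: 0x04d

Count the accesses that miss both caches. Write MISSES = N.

MISSES = 5

  [0] addr=0x152 blk=21 s=1: MISS | VC []
  [1] addr=0x158 blk=21 s=1: L1-HIT | VC []
  [2] addr=0x15d blk=21 s=1: L1-HIT | VC []
  [3] addr=0x157 blk=21 s=1: L1-HIT | VC []
  [4] addr=0x104 blk=16 s=0: MISS | VC []
  [5] addr=0x151 blk=21 s=1: L1-HIT | VC []
  [6] addr=0x150 blk=21 s=1: L1-HIT | VC []
  [7] addr=0x113 blk=17 s=1: MISS | VC [21]
  [8] addr=0x158 blk=21 s=1: VC-HIT | VC [17]
  [9] addr=0x15c blk=21 s=1: L1-HIT | VC [17]
  [10] addr=0x15c blk=21 s=1: L1-HIT | VC [17]
  [11] addr=0x15f blk=21 s=1: L1-HIT | VC [17]
  [12] addr=0x15a blk=21 s=1: L1-HIT | VC [17]
  [13] addr=0x42 blk=4 s=0: MISS | VC [17, 16]
  [14] addr=0x84 blk=8 s=0: MISS | VC [17, 16, 4]
  [15] addr=0x4d blk=4 s=0: VC-HIT | VC [17, 16, 8]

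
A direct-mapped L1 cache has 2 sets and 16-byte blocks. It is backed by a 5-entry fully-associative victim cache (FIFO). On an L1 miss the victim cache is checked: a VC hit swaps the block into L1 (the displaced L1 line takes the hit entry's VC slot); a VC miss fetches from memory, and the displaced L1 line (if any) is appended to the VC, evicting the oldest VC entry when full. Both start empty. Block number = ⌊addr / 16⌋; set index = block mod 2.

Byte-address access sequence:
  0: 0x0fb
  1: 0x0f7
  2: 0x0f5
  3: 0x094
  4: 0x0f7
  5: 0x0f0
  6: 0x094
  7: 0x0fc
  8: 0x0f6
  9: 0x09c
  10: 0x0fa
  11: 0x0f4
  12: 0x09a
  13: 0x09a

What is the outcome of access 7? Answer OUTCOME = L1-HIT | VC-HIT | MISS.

#0 0xfb→b15/s1 MISS; vc=[]
#1 0xf7→b15/s1 L1-HIT; vc=[]
#2 0xf5→b15/s1 L1-HIT; vc=[]
#3 0x94→b9/s1 MISS; vc=[15]
#4 0xf7→b15/s1 VC-HIT; vc=[9]
#5 0xf0→b15/s1 L1-HIT; vc=[9]
#6 0x94→b9/s1 VC-HIT; vc=[15]
#7 0xfc→b15/s1 VC-HIT; vc=[9]
#8 0xf6→b15/s1 L1-HIT; vc=[9]
#9 0x9c→b9/s1 VC-HIT; vc=[15]
#10 0xfa→b15/s1 VC-HIT; vc=[9]
#11 0xf4→b15/s1 L1-HIT; vc=[9]
#12 0x9a→b9/s1 VC-HIT; vc=[15]
#13 0x9a→b9/s1 L1-HIT; vc=[15]

OUTCOME = VC-HIT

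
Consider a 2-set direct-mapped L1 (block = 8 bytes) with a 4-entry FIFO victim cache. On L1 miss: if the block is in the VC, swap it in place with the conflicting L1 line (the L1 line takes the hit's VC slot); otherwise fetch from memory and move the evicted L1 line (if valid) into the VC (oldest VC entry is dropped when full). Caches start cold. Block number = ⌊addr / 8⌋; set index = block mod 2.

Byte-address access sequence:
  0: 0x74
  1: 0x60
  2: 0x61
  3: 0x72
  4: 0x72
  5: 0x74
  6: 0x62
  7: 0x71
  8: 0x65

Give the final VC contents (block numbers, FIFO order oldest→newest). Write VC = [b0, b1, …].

#0 0x74→b14/s0 MISS; vc=[]
#1 0x60→b12/s0 MISS; vc=[14]
#2 0x61→b12/s0 L1-HIT; vc=[14]
#3 0x72→b14/s0 VC-HIT; vc=[12]
#4 0x72→b14/s0 L1-HIT; vc=[12]
#5 0x74→b14/s0 L1-HIT; vc=[12]
#6 0x62→b12/s0 VC-HIT; vc=[14]
#7 0x71→b14/s0 VC-HIT; vc=[12]
#8 0x65→b12/s0 VC-HIT; vc=[14]

VC = [14]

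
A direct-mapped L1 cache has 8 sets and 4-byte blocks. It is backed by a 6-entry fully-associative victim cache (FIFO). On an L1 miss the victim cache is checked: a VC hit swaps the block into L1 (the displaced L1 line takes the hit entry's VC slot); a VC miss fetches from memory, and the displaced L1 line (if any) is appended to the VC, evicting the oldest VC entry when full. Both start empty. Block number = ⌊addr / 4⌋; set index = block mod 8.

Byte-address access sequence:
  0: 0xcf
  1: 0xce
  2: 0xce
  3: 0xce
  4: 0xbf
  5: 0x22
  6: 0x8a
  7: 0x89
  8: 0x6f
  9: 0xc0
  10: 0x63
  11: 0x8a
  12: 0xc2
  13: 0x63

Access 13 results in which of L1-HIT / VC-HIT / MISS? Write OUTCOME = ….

OUTCOME = VC-HIT

  [0] addr=0xcf blk=51 s=3: MISS | VC []
  [1] addr=0xce blk=51 s=3: L1-HIT | VC []
  [2] addr=0xce blk=51 s=3: L1-HIT | VC []
  [3] addr=0xce blk=51 s=3: L1-HIT | VC []
  [4] addr=0xbf blk=47 s=7: MISS | VC []
  [5] addr=0x22 blk=8 s=0: MISS | VC []
  [6] addr=0x8a blk=34 s=2: MISS | VC []
  [7] addr=0x89 blk=34 s=2: L1-HIT | VC []
  [8] addr=0x6f blk=27 s=3: MISS | VC [51]
  [9] addr=0xc0 blk=48 s=0: MISS | VC [51, 8]
  [10] addr=0x63 blk=24 s=0: MISS | VC [51, 8, 48]
  [11] addr=0x8a blk=34 s=2: L1-HIT | VC [51, 8, 48]
  [12] addr=0xc2 blk=48 s=0: VC-HIT | VC [51, 8, 24]
  [13] addr=0x63 blk=24 s=0: VC-HIT | VC [51, 8, 48]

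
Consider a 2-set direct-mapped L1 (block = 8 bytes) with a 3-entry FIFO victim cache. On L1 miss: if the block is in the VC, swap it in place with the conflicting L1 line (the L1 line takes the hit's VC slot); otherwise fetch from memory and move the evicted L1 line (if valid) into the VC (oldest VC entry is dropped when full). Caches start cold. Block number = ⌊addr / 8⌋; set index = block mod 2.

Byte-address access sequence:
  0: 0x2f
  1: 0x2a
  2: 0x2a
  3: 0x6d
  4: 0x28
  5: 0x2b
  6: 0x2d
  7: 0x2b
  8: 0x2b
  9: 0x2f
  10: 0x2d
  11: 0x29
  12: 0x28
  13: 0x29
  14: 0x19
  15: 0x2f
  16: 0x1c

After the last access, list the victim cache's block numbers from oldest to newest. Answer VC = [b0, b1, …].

#0 0x2f→b5/s1 MISS; vc=[]
#1 0x2a→b5/s1 L1-HIT; vc=[]
#2 0x2a→b5/s1 L1-HIT; vc=[]
#3 0x6d→b13/s1 MISS; vc=[5]
#4 0x28→b5/s1 VC-HIT; vc=[13]
#5 0x2b→b5/s1 L1-HIT; vc=[13]
#6 0x2d→b5/s1 L1-HIT; vc=[13]
#7 0x2b→b5/s1 L1-HIT; vc=[13]
#8 0x2b→b5/s1 L1-HIT; vc=[13]
#9 0x2f→b5/s1 L1-HIT; vc=[13]
#10 0x2d→b5/s1 L1-HIT; vc=[13]
#11 0x29→b5/s1 L1-HIT; vc=[13]
#12 0x28→b5/s1 L1-HIT; vc=[13]
#13 0x29→b5/s1 L1-HIT; vc=[13]
#14 0x19→b3/s1 MISS; vc=[13,5]
#15 0x2f→b5/s1 VC-HIT; vc=[13,3]
#16 0x1c→b3/s1 VC-HIT; vc=[13,5]

VC = [13, 5]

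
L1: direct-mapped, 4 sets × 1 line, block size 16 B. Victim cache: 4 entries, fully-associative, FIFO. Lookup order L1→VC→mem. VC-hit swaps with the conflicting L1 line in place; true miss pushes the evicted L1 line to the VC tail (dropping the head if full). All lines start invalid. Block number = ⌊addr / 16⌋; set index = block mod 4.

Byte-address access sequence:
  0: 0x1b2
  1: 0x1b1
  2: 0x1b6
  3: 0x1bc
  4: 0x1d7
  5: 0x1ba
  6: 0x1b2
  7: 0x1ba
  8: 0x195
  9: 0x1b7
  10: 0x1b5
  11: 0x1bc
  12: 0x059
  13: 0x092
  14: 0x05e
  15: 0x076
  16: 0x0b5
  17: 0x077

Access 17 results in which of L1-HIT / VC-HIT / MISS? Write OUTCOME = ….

#0 0x1b2→b27/s3 MISS; vc=[]
#1 0x1b1→b27/s3 L1-HIT; vc=[]
#2 0x1b6→b27/s3 L1-HIT; vc=[]
#3 0x1bc→b27/s3 L1-HIT; vc=[]
#4 0x1d7→b29/s1 MISS; vc=[]
#5 0x1ba→b27/s3 L1-HIT; vc=[]
#6 0x1b2→b27/s3 L1-HIT; vc=[]
#7 0x1ba→b27/s3 L1-HIT; vc=[]
#8 0x195→b25/s1 MISS; vc=[29]
#9 0x1b7→b27/s3 L1-HIT; vc=[29]
#10 0x1b5→b27/s3 L1-HIT; vc=[29]
#11 0x1bc→b27/s3 L1-HIT; vc=[29]
#12 0x59→b5/s1 MISS; vc=[29,25]
#13 0x92→b9/s1 MISS; vc=[29,25,5]
#14 0x5e→b5/s1 VC-HIT; vc=[29,25,9]
#15 0x76→b7/s3 MISS; vc=[29,25,9,27]
#16 0xb5→b11/s3 MISS; vc=[25,9,27,7]
#17 0x77→b7/s3 VC-HIT; vc=[25,9,27,11]

OUTCOME = VC-HIT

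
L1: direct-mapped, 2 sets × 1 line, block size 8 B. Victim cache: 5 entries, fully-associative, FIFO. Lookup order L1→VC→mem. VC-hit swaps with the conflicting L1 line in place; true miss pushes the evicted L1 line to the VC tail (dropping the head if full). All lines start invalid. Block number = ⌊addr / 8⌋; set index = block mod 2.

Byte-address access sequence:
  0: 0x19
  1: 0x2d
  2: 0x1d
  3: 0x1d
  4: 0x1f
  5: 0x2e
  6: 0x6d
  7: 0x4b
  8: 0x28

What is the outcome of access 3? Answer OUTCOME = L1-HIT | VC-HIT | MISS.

OUTCOME = L1-HIT

  [0] addr=0x19 blk=3 s=1: MISS | VC []
  [1] addr=0x2d blk=5 s=1: MISS | VC [3]
  [2] addr=0x1d blk=3 s=1: VC-HIT | VC [5]
  [3] addr=0x1d blk=3 s=1: L1-HIT | VC [5]
  [4] addr=0x1f blk=3 s=1: L1-HIT | VC [5]
  [5] addr=0x2e blk=5 s=1: VC-HIT | VC [3]
  [6] addr=0x6d blk=13 s=1: MISS | VC [3, 5]
  [7] addr=0x4b blk=9 s=1: MISS | VC [3, 5, 13]
  [8] addr=0x28 blk=5 s=1: VC-HIT | VC [3, 9, 13]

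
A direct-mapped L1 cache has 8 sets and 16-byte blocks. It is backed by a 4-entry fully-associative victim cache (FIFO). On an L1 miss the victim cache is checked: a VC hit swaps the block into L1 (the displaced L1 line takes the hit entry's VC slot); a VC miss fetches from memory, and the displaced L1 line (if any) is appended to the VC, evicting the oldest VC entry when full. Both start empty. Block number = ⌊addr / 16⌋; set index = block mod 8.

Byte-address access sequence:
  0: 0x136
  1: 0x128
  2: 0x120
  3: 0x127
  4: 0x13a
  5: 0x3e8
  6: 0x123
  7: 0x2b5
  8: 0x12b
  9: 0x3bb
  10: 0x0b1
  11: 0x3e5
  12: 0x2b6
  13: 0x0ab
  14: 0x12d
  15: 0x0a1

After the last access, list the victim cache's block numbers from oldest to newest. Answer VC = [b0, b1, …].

VC = [19, 11, 59, 18]

0: 0x136 (blk 19, set 3) → MISS  vc=[]
1: 0x128 (blk 18, set 2) → MISS  vc=[]
2: 0x120 (blk 18, set 2) → L1-HIT  vc=[]
3: 0x127 (blk 18, set 2) → L1-HIT  vc=[]
4: 0x13a (blk 19, set 3) → L1-HIT  vc=[]
5: 0x3e8 (blk 62, set 6) → MISS  vc=[]
6: 0x123 (blk 18, set 2) → L1-HIT  vc=[]
7: 0x2b5 (blk 43, set 3) → MISS  vc=[19]
8: 0x12b (blk 18, set 2) → L1-HIT  vc=[19]
9: 0x3bb (blk 59, set 3) → MISS  vc=[19, 43]
10: 0xb1 (blk 11, set 3) → MISS  vc=[19, 43, 59]
11: 0x3e5 (blk 62, set 6) → L1-HIT  vc=[19, 43, 59]
12: 0x2b6 (blk 43, set 3) → VC-HIT  vc=[19, 11, 59]
13: 0xab (blk 10, set 2) → MISS  vc=[19, 11, 59, 18]
14: 0x12d (blk 18, set 2) → VC-HIT  vc=[19, 11, 59, 10]
15: 0xa1 (blk 10, set 2) → VC-HIT  vc=[19, 11, 59, 18]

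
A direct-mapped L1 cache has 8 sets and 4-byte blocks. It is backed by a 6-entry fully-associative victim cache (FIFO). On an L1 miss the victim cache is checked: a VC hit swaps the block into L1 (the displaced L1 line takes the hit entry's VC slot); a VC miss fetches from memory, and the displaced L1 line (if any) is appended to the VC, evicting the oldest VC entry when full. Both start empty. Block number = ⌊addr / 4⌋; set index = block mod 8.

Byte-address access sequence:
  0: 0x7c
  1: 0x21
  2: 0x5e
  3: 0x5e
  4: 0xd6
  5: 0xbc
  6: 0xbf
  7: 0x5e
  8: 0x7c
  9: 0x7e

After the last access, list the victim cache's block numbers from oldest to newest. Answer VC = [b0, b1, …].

#0 0x7c→b31/s7 MISS; vc=[]
#1 0x21→b8/s0 MISS; vc=[]
#2 0x5e→b23/s7 MISS; vc=[31]
#3 0x5e→b23/s7 L1-HIT; vc=[31]
#4 0xd6→b53/s5 MISS; vc=[31]
#5 0xbc→b47/s7 MISS; vc=[31,23]
#6 0xbf→b47/s7 L1-HIT; vc=[31,23]
#7 0x5e→b23/s7 VC-HIT; vc=[31,47]
#8 0x7c→b31/s7 VC-HIT; vc=[23,47]
#9 0x7e→b31/s7 L1-HIT; vc=[23,47]

VC = [23, 47]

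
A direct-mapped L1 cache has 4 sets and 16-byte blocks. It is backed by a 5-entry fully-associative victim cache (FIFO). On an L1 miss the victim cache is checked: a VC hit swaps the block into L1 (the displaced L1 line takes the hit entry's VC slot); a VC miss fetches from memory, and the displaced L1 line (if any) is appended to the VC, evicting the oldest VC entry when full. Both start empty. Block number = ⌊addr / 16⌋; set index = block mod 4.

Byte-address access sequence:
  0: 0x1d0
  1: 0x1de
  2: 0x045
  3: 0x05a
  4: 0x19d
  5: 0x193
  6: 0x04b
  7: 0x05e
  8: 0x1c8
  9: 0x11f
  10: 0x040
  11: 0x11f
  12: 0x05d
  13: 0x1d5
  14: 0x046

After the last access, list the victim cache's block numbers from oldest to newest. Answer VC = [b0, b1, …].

VC = [5, 25, 28, 17]

#0 0x1d0→b29/s1 MISS; vc=[]
#1 0x1de→b29/s1 L1-HIT; vc=[]
#2 0x45→b4/s0 MISS; vc=[]
#3 0x5a→b5/s1 MISS; vc=[29]
#4 0x19d→b25/s1 MISS; vc=[29,5]
#5 0x193→b25/s1 L1-HIT; vc=[29,5]
#6 0x4b→b4/s0 L1-HIT; vc=[29,5]
#7 0x5e→b5/s1 VC-HIT; vc=[29,25]
#8 0x1c8→b28/s0 MISS; vc=[29,25,4]
#9 0x11f→b17/s1 MISS; vc=[29,25,4,5]
#10 0x40→b4/s0 VC-HIT; vc=[29,25,28,5]
#11 0x11f→b17/s1 L1-HIT; vc=[29,25,28,5]
#12 0x5d→b5/s1 VC-HIT; vc=[29,25,28,17]
#13 0x1d5→b29/s1 VC-HIT; vc=[5,25,28,17]
#14 0x46→b4/s0 L1-HIT; vc=[5,25,28,17]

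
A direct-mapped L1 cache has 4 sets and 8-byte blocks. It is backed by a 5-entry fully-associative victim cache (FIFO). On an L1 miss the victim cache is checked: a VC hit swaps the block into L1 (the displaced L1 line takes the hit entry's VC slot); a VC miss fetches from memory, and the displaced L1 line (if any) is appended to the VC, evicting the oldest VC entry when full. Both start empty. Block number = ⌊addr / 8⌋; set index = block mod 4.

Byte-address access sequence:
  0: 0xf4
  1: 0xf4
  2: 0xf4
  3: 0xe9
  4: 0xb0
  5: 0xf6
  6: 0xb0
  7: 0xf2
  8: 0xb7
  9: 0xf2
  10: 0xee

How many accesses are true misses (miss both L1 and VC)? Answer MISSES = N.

0: 0xf4 (blk 30, set 2) → MISS  vc=[]
1: 0xf4 (blk 30, set 2) → L1-HIT  vc=[]
2: 0xf4 (blk 30, set 2) → L1-HIT  vc=[]
3: 0xe9 (blk 29, set 1) → MISS  vc=[]
4: 0xb0 (blk 22, set 2) → MISS  vc=[30]
5: 0xf6 (blk 30, set 2) → VC-HIT  vc=[22]
6: 0xb0 (blk 22, set 2) → VC-HIT  vc=[30]
7: 0xf2 (blk 30, set 2) → VC-HIT  vc=[22]
8: 0xb7 (blk 22, set 2) → VC-HIT  vc=[30]
9: 0xf2 (blk 30, set 2) → VC-HIT  vc=[22]
10: 0xee (blk 29, set 1) → L1-HIT  vc=[22]

MISSES = 3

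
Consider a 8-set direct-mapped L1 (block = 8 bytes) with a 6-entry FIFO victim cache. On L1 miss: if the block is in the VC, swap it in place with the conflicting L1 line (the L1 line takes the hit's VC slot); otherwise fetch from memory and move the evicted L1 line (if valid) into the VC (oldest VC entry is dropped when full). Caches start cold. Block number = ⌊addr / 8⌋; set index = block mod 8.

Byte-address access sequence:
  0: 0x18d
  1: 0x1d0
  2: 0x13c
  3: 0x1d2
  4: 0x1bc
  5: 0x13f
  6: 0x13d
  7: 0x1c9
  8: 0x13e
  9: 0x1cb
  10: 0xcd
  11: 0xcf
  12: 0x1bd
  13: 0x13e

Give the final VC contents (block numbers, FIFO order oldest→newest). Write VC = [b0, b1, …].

  [0] addr=0x18d blk=49 s=1: MISS | VC []
  [1] addr=0x1d0 blk=58 s=2: MISS | VC []
  [2] addr=0x13c blk=39 s=7: MISS | VC []
  [3] addr=0x1d2 blk=58 s=2: L1-HIT | VC []
  [4] addr=0x1bc blk=55 s=7: MISS | VC [39]
  [5] addr=0x13f blk=39 s=7: VC-HIT | VC [55]
  [6] addr=0x13d blk=39 s=7: L1-HIT | VC [55]
  [7] addr=0x1c9 blk=57 s=1: MISS | VC [55, 49]
  [8] addr=0x13e blk=39 s=7: L1-HIT | VC [55, 49]
  [9] addr=0x1cb blk=57 s=1: L1-HIT | VC [55, 49]
  [10] addr=0xcd blk=25 s=1: MISS | VC [55, 49, 57]
  [11] addr=0xcf blk=25 s=1: L1-HIT | VC [55, 49, 57]
  [12] addr=0x1bd blk=55 s=7: VC-HIT | VC [39, 49, 57]
  [13] addr=0x13e blk=39 s=7: VC-HIT | VC [55, 49, 57]

VC = [55, 49, 57]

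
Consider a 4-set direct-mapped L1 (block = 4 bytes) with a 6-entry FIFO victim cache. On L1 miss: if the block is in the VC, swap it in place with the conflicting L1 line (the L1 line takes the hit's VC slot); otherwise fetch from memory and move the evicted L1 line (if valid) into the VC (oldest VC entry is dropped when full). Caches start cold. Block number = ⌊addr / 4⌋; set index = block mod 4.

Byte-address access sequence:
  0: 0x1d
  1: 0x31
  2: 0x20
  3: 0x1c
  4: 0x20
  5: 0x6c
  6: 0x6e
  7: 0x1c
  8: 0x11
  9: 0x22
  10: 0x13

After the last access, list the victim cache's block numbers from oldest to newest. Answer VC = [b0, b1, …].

VC = [12, 27, 8]

  [0] addr=0x1d blk=7 s=3: MISS | VC []
  [1] addr=0x31 blk=12 s=0: MISS | VC []
  [2] addr=0x20 blk=8 s=0: MISS | VC [12]
  [3] addr=0x1c blk=7 s=3: L1-HIT | VC [12]
  [4] addr=0x20 blk=8 s=0: L1-HIT | VC [12]
  [5] addr=0x6c blk=27 s=3: MISS | VC [12, 7]
  [6] addr=0x6e blk=27 s=3: L1-HIT | VC [12, 7]
  [7] addr=0x1c blk=7 s=3: VC-HIT | VC [12, 27]
  [8] addr=0x11 blk=4 s=0: MISS | VC [12, 27, 8]
  [9] addr=0x22 blk=8 s=0: VC-HIT | VC [12, 27, 4]
  [10] addr=0x13 blk=4 s=0: VC-HIT | VC [12, 27, 8]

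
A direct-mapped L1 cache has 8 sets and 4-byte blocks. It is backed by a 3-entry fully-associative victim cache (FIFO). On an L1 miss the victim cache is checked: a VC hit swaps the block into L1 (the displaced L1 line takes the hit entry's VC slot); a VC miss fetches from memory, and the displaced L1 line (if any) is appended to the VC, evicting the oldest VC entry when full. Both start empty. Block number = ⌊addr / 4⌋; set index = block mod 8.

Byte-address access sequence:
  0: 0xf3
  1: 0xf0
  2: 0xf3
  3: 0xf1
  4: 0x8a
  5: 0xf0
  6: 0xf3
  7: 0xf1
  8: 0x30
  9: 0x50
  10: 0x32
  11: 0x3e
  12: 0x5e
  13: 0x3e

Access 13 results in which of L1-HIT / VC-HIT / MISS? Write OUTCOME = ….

OUTCOME = VC-HIT

0: 0xf3 (blk 60, set 4) → MISS  vc=[]
1: 0xf0 (blk 60, set 4) → L1-HIT  vc=[]
2: 0xf3 (blk 60, set 4) → L1-HIT  vc=[]
3: 0xf1 (blk 60, set 4) → L1-HIT  vc=[]
4: 0x8a (blk 34, set 2) → MISS  vc=[]
5: 0xf0 (blk 60, set 4) → L1-HIT  vc=[]
6: 0xf3 (blk 60, set 4) → L1-HIT  vc=[]
7: 0xf1 (blk 60, set 4) → L1-HIT  vc=[]
8: 0x30 (blk 12, set 4) → MISS  vc=[60]
9: 0x50 (blk 20, set 4) → MISS  vc=[60, 12]
10: 0x32 (blk 12, set 4) → VC-HIT  vc=[60, 20]
11: 0x3e (blk 15, set 7) → MISS  vc=[60, 20]
12: 0x5e (blk 23, set 7) → MISS  vc=[60, 20, 15]
13: 0x3e (blk 15, set 7) → VC-HIT  vc=[60, 20, 23]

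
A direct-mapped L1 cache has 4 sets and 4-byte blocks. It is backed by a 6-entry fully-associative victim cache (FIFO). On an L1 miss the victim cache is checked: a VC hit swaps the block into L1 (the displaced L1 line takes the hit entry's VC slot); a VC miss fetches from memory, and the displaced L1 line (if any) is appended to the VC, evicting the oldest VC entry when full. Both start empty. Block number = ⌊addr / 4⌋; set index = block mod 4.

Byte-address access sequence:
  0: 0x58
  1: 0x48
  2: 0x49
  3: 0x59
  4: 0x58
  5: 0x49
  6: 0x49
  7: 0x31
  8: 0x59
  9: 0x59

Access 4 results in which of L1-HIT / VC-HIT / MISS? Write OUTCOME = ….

OUTCOME = L1-HIT

#0 0x58→b22/s2 MISS; vc=[]
#1 0x48→b18/s2 MISS; vc=[22]
#2 0x49→b18/s2 L1-HIT; vc=[22]
#3 0x59→b22/s2 VC-HIT; vc=[18]
#4 0x58→b22/s2 L1-HIT; vc=[18]
#5 0x49→b18/s2 VC-HIT; vc=[22]
#6 0x49→b18/s2 L1-HIT; vc=[22]
#7 0x31→b12/s0 MISS; vc=[22]
#8 0x59→b22/s2 VC-HIT; vc=[18]
#9 0x59→b22/s2 L1-HIT; vc=[18]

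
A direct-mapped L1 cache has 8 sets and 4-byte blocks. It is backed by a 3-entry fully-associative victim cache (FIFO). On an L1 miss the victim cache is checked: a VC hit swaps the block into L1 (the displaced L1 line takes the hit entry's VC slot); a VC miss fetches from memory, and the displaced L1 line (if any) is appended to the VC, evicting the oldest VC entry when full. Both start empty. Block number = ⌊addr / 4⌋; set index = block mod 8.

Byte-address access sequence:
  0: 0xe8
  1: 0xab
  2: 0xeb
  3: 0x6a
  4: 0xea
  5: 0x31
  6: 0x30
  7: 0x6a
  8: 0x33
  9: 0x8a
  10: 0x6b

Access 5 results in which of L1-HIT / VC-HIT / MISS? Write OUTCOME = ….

OUTCOME = MISS

0: 0xe8 (blk 58, set 2) → MISS  vc=[]
1: 0xab (blk 42, set 2) → MISS  vc=[58]
2: 0xeb (blk 58, set 2) → VC-HIT  vc=[42]
3: 0x6a (blk 26, set 2) → MISS  vc=[42, 58]
4: 0xea (blk 58, set 2) → VC-HIT  vc=[42, 26]
5: 0x31 (blk 12, set 4) → MISS  vc=[42, 26]
6: 0x30 (blk 12, set 4) → L1-HIT  vc=[42, 26]
7: 0x6a (blk 26, set 2) → VC-HIT  vc=[42, 58]
8: 0x33 (blk 12, set 4) → L1-HIT  vc=[42, 58]
9: 0x8a (blk 34, set 2) → MISS  vc=[42, 58, 26]
10: 0x6b (blk 26, set 2) → VC-HIT  vc=[42, 58, 34]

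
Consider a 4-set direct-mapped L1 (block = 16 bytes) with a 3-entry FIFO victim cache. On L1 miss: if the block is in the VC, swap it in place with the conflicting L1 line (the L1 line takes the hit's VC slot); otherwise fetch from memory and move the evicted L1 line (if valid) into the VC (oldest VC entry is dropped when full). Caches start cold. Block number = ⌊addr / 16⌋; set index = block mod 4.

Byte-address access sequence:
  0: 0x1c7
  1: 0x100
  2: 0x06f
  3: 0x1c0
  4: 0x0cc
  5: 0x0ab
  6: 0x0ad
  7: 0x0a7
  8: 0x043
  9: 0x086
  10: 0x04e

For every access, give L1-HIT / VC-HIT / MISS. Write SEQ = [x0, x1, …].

0: 0x1c7 (blk 28, set 0) → MISS  vc=[]
1: 0x100 (blk 16, set 0) → MISS  vc=[28]
2: 0x6f (blk 6, set 2) → MISS  vc=[28]
3: 0x1c0 (blk 28, set 0) → VC-HIT  vc=[16]
4: 0xcc (blk 12, set 0) → MISS  vc=[16, 28]
5: 0xab (blk 10, set 2) → MISS  vc=[16, 28, 6]
6: 0xad (blk 10, set 2) → L1-HIT  vc=[16, 28, 6]
7: 0xa7 (blk 10, set 2) → L1-HIT  vc=[16, 28, 6]
8: 0x43 (blk 4, set 0) → MISS  vc=[28, 6, 12]
9: 0x86 (blk 8, set 0) → MISS  vc=[6, 12, 4]
10: 0x4e (blk 4, set 0) → VC-HIT  vc=[6, 12, 8]

SEQ = [MISS, MISS, MISS, VC-HIT, MISS, MISS, L1-HIT, L1-HIT, MISS, MISS, VC-HIT]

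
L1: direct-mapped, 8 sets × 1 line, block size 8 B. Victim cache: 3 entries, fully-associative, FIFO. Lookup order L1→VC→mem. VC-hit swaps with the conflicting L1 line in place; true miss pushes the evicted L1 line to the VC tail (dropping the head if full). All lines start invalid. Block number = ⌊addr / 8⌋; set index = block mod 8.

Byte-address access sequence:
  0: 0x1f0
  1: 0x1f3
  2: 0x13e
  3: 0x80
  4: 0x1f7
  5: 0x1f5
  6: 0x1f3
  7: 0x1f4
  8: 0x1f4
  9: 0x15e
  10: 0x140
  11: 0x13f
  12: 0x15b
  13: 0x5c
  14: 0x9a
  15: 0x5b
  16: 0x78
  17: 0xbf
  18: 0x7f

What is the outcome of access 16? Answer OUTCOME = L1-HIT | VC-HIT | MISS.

OUTCOME = MISS

#0 0x1f0→b62/s6 MISS; vc=[]
#1 0x1f3→b62/s6 L1-HIT; vc=[]
#2 0x13e→b39/s7 MISS; vc=[]
#3 0x80→b16/s0 MISS; vc=[]
#4 0x1f7→b62/s6 L1-HIT; vc=[]
#5 0x1f5→b62/s6 L1-HIT; vc=[]
#6 0x1f3→b62/s6 L1-HIT; vc=[]
#7 0x1f4→b62/s6 L1-HIT; vc=[]
#8 0x1f4→b62/s6 L1-HIT; vc=[]
#9 0x15e→b43/s3 MISS; vc=[]
#10 0x140→b40/s0 MISS; vc=[16]
#11 0x13f→b39/s7 L1-HIT; vc=[16]
#12 0x15b→b43/s3 L1-HIT; vc=[16]
#13 0x5c→b11/s3 MISS; vc=[16,43]
#14 0x9a→b19/s3 MISS; vc=[16,43,11]
#15 0x5b→b11/s3 VC-HIT; vc=[16,43,19]
#16 0x78→b15/s7 MISS; vc=[43,19,39]
#17 0xbf→b23/s7 MISS; vc=[19,39,15]
#18 0x7f→b15/s7 VC-HIT; vc=[19,39,23]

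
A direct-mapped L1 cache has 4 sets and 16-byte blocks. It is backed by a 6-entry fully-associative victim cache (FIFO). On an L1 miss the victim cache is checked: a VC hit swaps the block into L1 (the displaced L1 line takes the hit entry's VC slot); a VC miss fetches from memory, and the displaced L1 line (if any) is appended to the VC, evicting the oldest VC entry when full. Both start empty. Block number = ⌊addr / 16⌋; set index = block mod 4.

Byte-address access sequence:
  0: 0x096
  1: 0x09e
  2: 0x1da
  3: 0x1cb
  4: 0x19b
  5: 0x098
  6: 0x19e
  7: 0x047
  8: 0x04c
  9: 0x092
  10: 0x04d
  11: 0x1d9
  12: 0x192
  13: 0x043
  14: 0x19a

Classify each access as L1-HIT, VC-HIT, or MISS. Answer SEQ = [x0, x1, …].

SEQ = [MISS, L1-HIT, MISS, MISS, MISS, VC-HIT, VC-HIT, MISS, L1-HIT, VC-HIT, L1-HIT, VC-HIT, VC-HIT, L1-HIT, L1-HIT]

0: 0x96 (blk 9, set 1) → MISS  vc=[]
1: 0x9e (blk 9, set 1) → L1-HIT  vc=[]
2: 0x1da (blk 29, set 1) → MISS  vc=[9]
3: 0x1cb (blk 28, set 0) → MISS  vc=[9]
4: 0x19b (blk 25, set 1) → MISS  vc=[9, 29]
5: 0x98 (blk 9, set 1) → VC-HIT  vc=[25, 29]
6: 0x19e (blk 25, set 1) → VC-HIT  vc=[9, 29]
7: 0x47 (blk 4, set 0) → MISS  vc=[9, 29, 28]
8: 0x4c (blk 4, set 0) → L1-HIT  vc=[9, 29, 28]
9: 0x92 (blk 9, set 1) → VC-HIT  vc=[25, 29, 28]
10: 0x4d (blk 4, set 0) → L1-HIT  vc=[25, 29, 28]
11: 0x1d9 (blk 29, set 1) → VC-HIT  vc=[25, 9, 28]
12: 0x192 (blk 25, set 1) → VC-HIT  vc=[29, 9, 28]
13: 0x43 (blk 4, set 0) → L1-HIT  vc=[29, 9, 28]
14: 0x19a (blk 25, set 1) → L1-HIT  vc=[29, 9, 28]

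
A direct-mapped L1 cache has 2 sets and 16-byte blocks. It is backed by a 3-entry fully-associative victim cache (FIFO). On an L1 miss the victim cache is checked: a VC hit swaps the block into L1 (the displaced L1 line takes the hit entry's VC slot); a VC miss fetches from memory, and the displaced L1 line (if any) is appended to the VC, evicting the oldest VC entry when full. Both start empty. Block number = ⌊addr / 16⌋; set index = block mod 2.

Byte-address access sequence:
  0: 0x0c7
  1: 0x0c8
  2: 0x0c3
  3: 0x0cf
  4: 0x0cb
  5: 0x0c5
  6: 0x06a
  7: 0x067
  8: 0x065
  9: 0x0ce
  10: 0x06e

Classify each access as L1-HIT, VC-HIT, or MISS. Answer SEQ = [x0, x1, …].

0: 0xc7 (blk 12, set 0) → MISS  vc=[]
1: 0xc8 (blk 12, set 0) → L1-HIT  vc=[]
2: 0xc3 (blk 12, set 0) → L1-HIT  vc=[]
3: 0xcf (blk 12, set 0) → L1-HIT  vc=[]
4: 0xcb (blk 12, set 0) → L1-HIT  vc=[]
5: 0xc5 (blk 12, set 0) → L1-HIT  vc=[]
6: 0x6a (blk 6, set 0) → MISS  vc=[12]
7: 0x67 (blk 6, set 0) → L1-HIT  vc=[12]
8: 0x65 (blk 6, set 0) → L1-HIT  vc=[12]
9: 0xce (blk 12, set 0) → VC-HIT  vc=[6]
10: 0x6e (blk 6, set 0) → VC-HIT  vc=[12]

SEQ = [MISS, L1-HIT, L1-HIT, L1-HIT, L1-HIT, L1-HIT, MISS, L1-HIT, L1-HIT, VC-HIT, VC-HIT]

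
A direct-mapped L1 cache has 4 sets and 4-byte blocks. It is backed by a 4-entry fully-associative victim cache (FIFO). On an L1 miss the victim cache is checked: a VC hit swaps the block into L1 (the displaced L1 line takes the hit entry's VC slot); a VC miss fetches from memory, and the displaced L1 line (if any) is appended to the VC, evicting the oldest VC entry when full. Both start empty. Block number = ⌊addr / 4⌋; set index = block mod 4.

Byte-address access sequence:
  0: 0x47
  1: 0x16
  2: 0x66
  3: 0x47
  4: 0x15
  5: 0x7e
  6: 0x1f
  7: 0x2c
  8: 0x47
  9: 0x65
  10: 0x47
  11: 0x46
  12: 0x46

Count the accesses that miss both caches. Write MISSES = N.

MISSES = 6

0: 0x47 (blk 17, set 1) → MISS  vc=[]
1: 0x16 (blk 5, set 1) → MISS  vc=[17]
2: 0x66 (blk 25, set 1) → MISS  vc=[17, 5]
3: 0x47 (blk 17, set 1) → VC-HIT  vc=[25, 5]
4: 0x15 (blk 5, set 1) → VC-HIT  vc=[25, 17]
5: 0x7e (blk 31, set 3) → MISS  vc=[25, 17]
6: 0x1f (blk 7, set 3) → MISS  vc=[25, 17, 31]
7: 0x2c (blk 11, set 3) → MISS  vc=[25, 17, 31, 7]
8: 0x47 (blk 17, set 1) → VC-HIT  vc=[25, 5, 31, 7]
9: 0x65 (blk 25, set 1) → VC-HIT  vc=[17, 5, 31, 7]
10: 0x47 (blk 17, set 1) → VC-HIT  vc=[25, 5, 31, 7]
11: 0x46 (blk 17, set 1) → L1-HIT  vc=[25, 5, 31, 7]
12: 0x46 (blk 17, set 1) → L1-HIT  vc=[25, 5, 31, 7]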